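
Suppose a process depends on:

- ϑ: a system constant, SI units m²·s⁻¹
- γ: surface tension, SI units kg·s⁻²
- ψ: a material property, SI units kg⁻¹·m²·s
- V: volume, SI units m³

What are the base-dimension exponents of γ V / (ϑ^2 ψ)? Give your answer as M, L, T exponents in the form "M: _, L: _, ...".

Collect each base-dimension exponent across the product:
  M: −2·(0) + (1) − (-1) + (0) = 2
  L: −2·(2) + (0) − (2) + (3) = -3
  T: −2·(-1) + (-2) − (1) + (0) = -1
So the dimensions are [M² L⁻³ T⁻¹].

M: 2, L: -3, T: -1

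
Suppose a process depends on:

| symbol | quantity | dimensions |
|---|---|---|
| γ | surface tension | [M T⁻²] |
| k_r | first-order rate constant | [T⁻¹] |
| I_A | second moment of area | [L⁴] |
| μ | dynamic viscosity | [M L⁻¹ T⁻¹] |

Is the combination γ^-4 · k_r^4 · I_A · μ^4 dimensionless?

Sum the exponent of each base dimension across the product:
  M: −4·[γ]_M + 4·[k_r]_M + [I_A]_M + 4·[μ]_M = −4·(1) + 4·(0) + (0) + 4·(1) = 0
  L: −4·[γ]_L + 4·[k_r]_L + [I_A]_L + 4·[μ]_L = −4·(0) + 4·(0) + (4) + 4·(-1) = 0
  T: −4·[γ]_T + 4·[k_r]_T + [I_A]_T + 4·[μ]_T = −4·(-2) + 4·(-1) + (0) + 4·(-1) = 0
All base exponents vanish — dimensionless.

yes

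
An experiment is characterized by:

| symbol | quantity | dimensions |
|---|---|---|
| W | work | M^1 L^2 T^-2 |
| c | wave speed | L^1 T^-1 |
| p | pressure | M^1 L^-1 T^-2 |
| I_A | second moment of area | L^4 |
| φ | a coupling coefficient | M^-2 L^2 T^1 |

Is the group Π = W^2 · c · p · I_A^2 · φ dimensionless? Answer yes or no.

Sum the exponent of each base dimension across the product:
  M: 2·[W]_M + [c]_M + [p]_M + 2·[I_A]_M + [φ]_M = 2·(1) + (0) + (1) + 2·(0) + (-2) = 1
  L: 2·[W]_L + [c]_L + [p]_L + 2·[I_A]_L + [φ]_L = 2·(2) + (1) + (-1) + 2·(4) + (2) = 14
  T: 2·[W]_T + [c]_T + [p]_T + 2·[I_A]_T + [φ]_T = 2·(-2) + (-1) + (-2) + 2·(0) + (1) = -6
Net dimensions [M L¹⁴ T⁻⁶] ≠ [1] — not dimensionless.

no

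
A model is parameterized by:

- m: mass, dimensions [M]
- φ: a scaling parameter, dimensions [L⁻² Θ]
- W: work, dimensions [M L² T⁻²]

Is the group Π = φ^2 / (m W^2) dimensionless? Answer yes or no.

Sum the exponent of each base dimension across the product:
  M: −[m]_M + 2·[φ]_M − 2·[W]_M = −(1) + 2·(0) − 2·(1) = -3
  L: −[m]_L + 2·[φ]_L − 2·[W]_L = −(0) + 2·(-2) − 2·(2) = -8
  T: −[m]_T + 2·[φ]_T − 2·[W]_T = −(0) + 2·(0) − 2·(-2) = 4
  Θ: −[m]_Θ + 2·[φ]_Θ − 2·[W]_Θ = −(0) + 2·(1) − 2·(0) = 2
Net dimensions [M⁻³ L⁻⁸ T⁴ Θ²] ≠ [1] — not dimensionless.

no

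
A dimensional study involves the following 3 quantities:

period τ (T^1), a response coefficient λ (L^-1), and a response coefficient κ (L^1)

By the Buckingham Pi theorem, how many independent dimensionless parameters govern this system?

1

There are 3 variables and 2 base dimensions (L, T).
The dimension matrix has rank 2.
Independent dimensionless groups: 3 − 2 = 1.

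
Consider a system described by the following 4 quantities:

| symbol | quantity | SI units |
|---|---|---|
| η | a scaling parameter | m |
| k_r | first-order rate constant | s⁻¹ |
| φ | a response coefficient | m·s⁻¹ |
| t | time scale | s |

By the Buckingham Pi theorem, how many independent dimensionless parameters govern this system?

There are 4 variables and 2 base dimensions (L, T).
The dimension matrix has rank 2.
Independent dimensionless groups: 4 − 2 = 2.

2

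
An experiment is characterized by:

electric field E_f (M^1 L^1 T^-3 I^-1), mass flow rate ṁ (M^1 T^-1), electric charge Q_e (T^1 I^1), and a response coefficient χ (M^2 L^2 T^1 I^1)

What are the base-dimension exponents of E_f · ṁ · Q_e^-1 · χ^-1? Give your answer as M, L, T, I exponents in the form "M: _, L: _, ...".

Collect each base-dimension exponent across the product:
  M: (1) + (1) − (0) − (2) = 0
  L: (1) + (0) − (0) − (2) = -1
  T: (-3) + (-1) − (1) − (1) = -6
  I: (-1) + (0) − (1) − (1) = -3
So the dimensions are [L⁻¹ T⁻⁶ I⁻³].

M: 0, L: -1, T: -6, I: -3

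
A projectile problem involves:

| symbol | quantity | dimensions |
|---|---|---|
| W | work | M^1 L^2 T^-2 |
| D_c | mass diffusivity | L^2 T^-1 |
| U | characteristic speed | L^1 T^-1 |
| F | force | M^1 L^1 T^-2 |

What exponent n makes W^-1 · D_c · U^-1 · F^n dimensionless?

1

Balance the M exponent: (1)·n from F, plus −(1) + (0) − (0) = -1 from the rest, must sum to zero.
n − 1 = 0, so n = 1.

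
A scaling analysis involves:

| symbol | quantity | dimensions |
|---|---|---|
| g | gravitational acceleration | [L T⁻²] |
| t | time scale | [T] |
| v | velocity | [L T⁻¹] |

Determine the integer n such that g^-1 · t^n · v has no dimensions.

-1

Balance the T exponent: (1)·n from t, plus −(-2) + (-1) = 1 from the rest, must sum to zero.
n + 1 = 0, so n = -1.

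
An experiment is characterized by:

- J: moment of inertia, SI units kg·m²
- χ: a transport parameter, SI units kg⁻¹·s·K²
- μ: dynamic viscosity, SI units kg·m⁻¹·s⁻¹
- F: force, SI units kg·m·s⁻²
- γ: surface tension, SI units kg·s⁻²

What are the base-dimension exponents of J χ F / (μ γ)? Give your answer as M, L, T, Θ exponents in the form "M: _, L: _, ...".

M: -1, L: 4, T: 2, Θ: 2

Collect each base-dimension exponent across the product:
  M: (1) + (-1) − (1) + (1) − (1) = -1
  L: (2) + (0) − (-1) + (1) − (0) = 4
  T: (0) + (1) − (-1) + (-2) − (-2) = 2
  Θ: (0) + (2) − (0) + (0) − (0) = 2
So the dimensions are [M⁻¹ L⁴ T² Θ²].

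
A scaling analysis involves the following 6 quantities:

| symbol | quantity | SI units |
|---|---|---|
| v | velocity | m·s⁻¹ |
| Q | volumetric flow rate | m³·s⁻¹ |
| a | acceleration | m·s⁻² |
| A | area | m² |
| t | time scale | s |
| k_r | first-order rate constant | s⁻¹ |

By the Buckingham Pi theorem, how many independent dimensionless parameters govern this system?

There are 6 variables and 2 base dimensions (L, T).
The dimension matrix has rank 2.
Independent dimensionless groups: 6 − 2 = 4.

4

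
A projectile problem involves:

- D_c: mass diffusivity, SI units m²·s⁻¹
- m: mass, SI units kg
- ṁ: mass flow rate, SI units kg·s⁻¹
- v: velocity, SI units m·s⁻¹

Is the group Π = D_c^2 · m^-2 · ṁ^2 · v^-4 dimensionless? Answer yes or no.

yes

Sum the exponent of each base dimension across the product:
  M: 2·[D_c]_M − 2·[m]_M + 2·[ṁ]_M − 4·[v]_M = 2·(0) − 2·(1) + 2·(1) − 4·(0) = 0
  L: 2·[D_c]_L − 2·[m]_L + 2·[ṁ]_L − 4·[v]_L = 2·(2) − 2·(0) + 2·(0) − 4·(1) = 0
  T: 2·[D_c]_T − 2·[m]_T + 2·[ṁ]_T − 4·[v]_T = 2·(-1) − 2·(0) + 2·(-1) − 4·(-1) = 0
All base exponents vanish — dimensionless.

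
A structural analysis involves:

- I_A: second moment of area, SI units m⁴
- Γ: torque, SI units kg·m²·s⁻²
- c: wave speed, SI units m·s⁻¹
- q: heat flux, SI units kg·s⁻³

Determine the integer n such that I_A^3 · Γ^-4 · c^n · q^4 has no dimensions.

-4

Balance the L exponent: (1)·n from c, plus 3·(4) − 4·(2) + 4·(0) = 4 from the rest, must sum to zero.
n + 4 = 0, so n = -4.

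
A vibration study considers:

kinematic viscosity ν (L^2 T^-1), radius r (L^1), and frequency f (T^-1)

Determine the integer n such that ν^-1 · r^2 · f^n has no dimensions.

Balance the T exponent: (-1)·n from f, plus −(-1) + 2·(0) = 1 from the rest, must sum to zero.
−n + 1 = 0, so n = 1.

1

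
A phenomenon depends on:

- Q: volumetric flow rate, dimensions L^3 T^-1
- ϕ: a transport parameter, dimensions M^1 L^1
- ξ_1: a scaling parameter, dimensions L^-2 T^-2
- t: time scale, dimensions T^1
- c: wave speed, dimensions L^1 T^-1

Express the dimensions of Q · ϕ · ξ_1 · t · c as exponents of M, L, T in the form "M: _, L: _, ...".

Collect each base-dimension exponent across the product:
  M: (0) + (1) + (0) + (0) + (0) = 1
  L: (3) + (1) + (-2) + (0) + (1) = 3
  T: (-1) + (0) + (-2) + (1) + (-1) = -3
So the dimensions are [M L³ T⁻³].

M: 1, L: 3, T: -3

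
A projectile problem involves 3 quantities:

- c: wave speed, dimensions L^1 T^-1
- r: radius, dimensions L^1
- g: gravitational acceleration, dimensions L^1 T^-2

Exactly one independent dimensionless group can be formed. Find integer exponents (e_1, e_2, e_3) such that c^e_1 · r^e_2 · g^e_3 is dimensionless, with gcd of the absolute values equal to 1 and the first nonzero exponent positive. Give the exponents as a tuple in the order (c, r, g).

L: e_1·(1) + e_2·(1) + e_3·(1) = 0
T: e_1·(-1) + e_2·(0) + e_3·(-2) = 0
Solving this homogeneous linear system for the smallest-integer solution (first nonzero entry positive) gives (2, -1, -1).

(2, -1, -1)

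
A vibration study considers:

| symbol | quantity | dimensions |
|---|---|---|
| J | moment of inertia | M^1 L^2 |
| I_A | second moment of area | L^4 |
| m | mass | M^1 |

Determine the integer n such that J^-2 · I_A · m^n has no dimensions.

2

Balance the M exponent: (1)·n from m, plus −2·(1) + (0) = -2 from the rest, must sum to zero.
n − 2 = 0, so n = 2.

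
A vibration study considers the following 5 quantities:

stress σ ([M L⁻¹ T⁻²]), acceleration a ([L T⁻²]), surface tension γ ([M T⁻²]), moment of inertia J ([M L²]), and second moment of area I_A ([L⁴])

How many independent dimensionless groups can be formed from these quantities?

There are 5 variables and 3 base dimensions (M, L, T).
The dimension matrix has rank 3.
Independent dimensionless groups: 5 − 3 = 2.

2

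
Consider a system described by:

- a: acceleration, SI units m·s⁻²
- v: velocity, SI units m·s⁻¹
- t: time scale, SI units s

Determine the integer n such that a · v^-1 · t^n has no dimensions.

1

Balance the T exponent: (1)·n from t, plus (-2) − (-1) = -1 from the rest, must sum to zero.
n − 1 = 0, so n = 1.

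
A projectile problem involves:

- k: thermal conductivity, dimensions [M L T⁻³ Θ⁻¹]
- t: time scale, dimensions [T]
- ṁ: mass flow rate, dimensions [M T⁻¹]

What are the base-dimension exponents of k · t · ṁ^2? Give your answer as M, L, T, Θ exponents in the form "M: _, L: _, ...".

M: 3, L: 1, T: -4, Θ: -1

Collect each base-dimension exponent across the product:
  M: (1) + (0) + 2·(1) = 3
  L: (1) + (0) + 2·(0) = 1
  T: (-3) + (1) + 2·(-1) = -4
  Θ: (-1) + (0) + 2·(0) = -1
So the dimensions are [M³ L T⁻⁴ Θ⁻¹].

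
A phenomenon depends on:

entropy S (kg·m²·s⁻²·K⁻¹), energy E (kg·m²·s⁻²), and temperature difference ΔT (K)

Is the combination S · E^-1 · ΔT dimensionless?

Sum the exponent of each base dimension across the product:
  M: [S]_M − [E]_M + [ΔT]_M = (1) − (1) + (0) = 0
  L: [S]_L − [E]_L + [ΔT]_L = (2) − (2) + (0) = 0
  T: [S]_T − [E]_T + [ΔT]_T = (-2) − (-2) + (0) = 0
  Θ: [S]_Θ − [E]_Θ + [ΔT]_Θ = (-1) − (0) + (1) = 0
All base exponents vanish — dimensionless.

yes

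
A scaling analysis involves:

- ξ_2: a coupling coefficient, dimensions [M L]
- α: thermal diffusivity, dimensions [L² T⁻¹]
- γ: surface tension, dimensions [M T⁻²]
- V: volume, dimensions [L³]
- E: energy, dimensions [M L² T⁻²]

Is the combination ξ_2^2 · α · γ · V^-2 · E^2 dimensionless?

no

Sum the exponent of each base dimension across the product:
  M: 2·[ξ_2]_M + [α]_M + [γ]_M − 2·[V]_M + 2·[E]_M = 2·(1) + (0) + (1) − 2·(0) + 2·(1) = 5
  L: 2·[ξ_2]_L + [α]_L + [γ]_L − 2·[V]_L + 2·[E]_L = 2·(1) + (2) + (0) − 2·(3) + 2·(2) = 2
  T: 2·[ξ_2]_T + [α]_T + [γ]_T − 2·[V]_T + 2·[E]_T = 2·(0) + (-1) + (-2) − 2·(0) + 2·(-2) = -7
Net dimensions [M⁵ L² T⁻⁷] ≠ [1] — not dimensionless.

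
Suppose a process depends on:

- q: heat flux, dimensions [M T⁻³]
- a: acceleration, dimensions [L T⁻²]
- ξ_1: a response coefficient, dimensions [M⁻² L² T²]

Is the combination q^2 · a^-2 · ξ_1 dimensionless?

yes

Sum the exponent of each base dimension across the product:
  M: 2·[q]_M − 2·[a]_M + [ξ_1]_M = 2·(1) − 2·(0) + (-2) = 0
  L: 2·[q]_L − 2·[a]_L + [ξ_1]_L = 2·(0) − 2·(1) + (2) = 0
  T: 2·[q]_T − 2·[a]_T + [ξ_1]_T = 2·(-3) − 2·(-2) + (2) = 0
All base exponents vanish — dimensionless.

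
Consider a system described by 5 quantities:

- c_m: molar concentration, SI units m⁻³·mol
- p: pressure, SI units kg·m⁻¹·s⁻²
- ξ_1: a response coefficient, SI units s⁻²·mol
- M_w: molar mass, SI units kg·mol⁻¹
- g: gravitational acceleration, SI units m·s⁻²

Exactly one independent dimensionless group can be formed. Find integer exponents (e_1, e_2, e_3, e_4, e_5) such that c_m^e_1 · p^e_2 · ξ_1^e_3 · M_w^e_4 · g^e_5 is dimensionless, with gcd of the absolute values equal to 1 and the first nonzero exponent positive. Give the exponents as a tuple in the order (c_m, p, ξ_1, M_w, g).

M: e_1·(0) + e_2·(1) + e_3·(0) + e_4·(1) + e_5·(0) = 0
L: e_1·(-3) + e_2·(-1) + e_3·(0) + e_4·(0) + e_5·(1) = 0
T: e_1·(0) + e_2·(-2) + e_3·(-2) + e_4·(0) + e_5·(-2) = 0
N: e_1·(1) + e_2·(0) + e_3·(1) + e_4·(-1) + e_5·(0) = 0
Solving this homogeneous linear system for the smallest-integer solution (first nonzero entry positive) gives (1, -2, 1, 2, 1).

(1, -2, 1, 2, 1)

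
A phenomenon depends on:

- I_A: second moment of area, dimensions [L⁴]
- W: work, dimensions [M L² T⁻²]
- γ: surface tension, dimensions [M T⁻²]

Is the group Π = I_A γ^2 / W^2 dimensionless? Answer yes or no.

yes

Sum the exponent of each base dimension across the product:
  M: [I_A]_M − 2·[W]_M + 2·[γ]_M = (0) − 2·(1) + 2·(1) = 0
  L: [I_A]_L − 2·[W]_L + 2·[γ]_L = (4) − 2·(2) + 2·(0) = 0
  T: [I_A]_T − 2·[W]_T + 2·[γ]_T = (0) − 2·(-2) + 2·(-2) = 0
All base exponents vanish — dimensionless.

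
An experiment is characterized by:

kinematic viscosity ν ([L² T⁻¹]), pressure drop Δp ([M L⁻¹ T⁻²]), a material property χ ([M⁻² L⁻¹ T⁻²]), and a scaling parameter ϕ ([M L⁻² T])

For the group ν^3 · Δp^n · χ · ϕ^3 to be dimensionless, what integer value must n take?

Balance the M exponent: (1)·n from Δp, plus 3·(0) + (-2) + 3·(1) = 1 from the rest, must sum to zero.
n + 1 = 0, so n = -1.

-1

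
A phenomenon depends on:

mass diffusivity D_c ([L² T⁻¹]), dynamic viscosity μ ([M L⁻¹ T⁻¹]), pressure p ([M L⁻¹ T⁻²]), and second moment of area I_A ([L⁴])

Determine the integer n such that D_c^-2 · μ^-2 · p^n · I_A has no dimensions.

2

Balance the M exponent: (1)·n from p, plus −2·(0) − 2·(1) + (0) = -2 from the rest, must sum to zero.
n − 2 = 0, so n = 2.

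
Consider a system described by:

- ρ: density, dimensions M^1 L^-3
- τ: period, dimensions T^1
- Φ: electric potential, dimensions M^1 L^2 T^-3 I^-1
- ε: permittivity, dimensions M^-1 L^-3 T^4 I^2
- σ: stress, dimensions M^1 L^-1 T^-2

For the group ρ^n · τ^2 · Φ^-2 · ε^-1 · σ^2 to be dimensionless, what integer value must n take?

Balance the M exponent: (1)·n from ρ, plus 2·(0) − 2·(1) − (-1) + 2·(1) = 1 from the rest, must sum to zero.
n + 1 = 0, so n = -1.

-1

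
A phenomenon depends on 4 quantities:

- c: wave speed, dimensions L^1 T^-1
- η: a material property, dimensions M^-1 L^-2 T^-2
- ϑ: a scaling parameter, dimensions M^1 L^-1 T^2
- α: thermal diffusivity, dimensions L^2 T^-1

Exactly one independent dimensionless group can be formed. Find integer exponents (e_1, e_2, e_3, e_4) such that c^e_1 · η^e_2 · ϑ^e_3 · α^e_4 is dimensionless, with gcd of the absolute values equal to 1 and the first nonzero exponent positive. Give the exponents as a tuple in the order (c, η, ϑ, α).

(3, -1, -1, -3)

M: e_1·(0) + e_2·(-1) + e_3·(1) + e_4·(0) = 0
L: e_1·(1) + e_2·(-2) + e_3·(-1) + e_4·(2) = 0
T: e_1·(-1) + e_2·(-2) + e_3·(2) + e_4·(-1) = 0
Solving this homogeneous linear system for the smallest-integer solution (first nonzero entry positive) gives (3, -1, -1, -3).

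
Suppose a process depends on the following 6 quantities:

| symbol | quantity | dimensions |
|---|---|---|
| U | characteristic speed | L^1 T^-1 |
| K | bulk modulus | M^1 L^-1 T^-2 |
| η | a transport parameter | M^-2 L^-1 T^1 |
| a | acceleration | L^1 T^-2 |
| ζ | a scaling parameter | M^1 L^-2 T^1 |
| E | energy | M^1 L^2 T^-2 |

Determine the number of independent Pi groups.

There are 6 variables and 3 base dimensions (M, L, T).
The dimension matrix has rank 3.
Independent dimensionless groups: 6 − 3 = 3.

3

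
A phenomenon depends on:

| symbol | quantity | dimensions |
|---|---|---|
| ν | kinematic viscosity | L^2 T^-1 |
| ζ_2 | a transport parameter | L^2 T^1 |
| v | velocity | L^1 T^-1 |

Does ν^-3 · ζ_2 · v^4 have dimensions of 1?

Sum the exponent of each base dimension across the product:
  L: −3·[ν]_L + [ζ_2]_L + 4·[v]_L = −3·(2) + (2) + 4·(1) = 0
  T: −3·[ν]_T + [ζ_2]_T + 4·[v]_T = −3·(-1) + (1) + 4·(-1) = 0
All base exponents vanish — dimensionless.

yes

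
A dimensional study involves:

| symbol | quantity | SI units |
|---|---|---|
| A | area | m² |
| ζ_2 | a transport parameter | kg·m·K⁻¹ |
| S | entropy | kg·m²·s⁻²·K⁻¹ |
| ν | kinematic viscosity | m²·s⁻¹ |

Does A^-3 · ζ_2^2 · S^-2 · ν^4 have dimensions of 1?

yes

Sum the exponent of each base dimension across the product:
  M: −3·[A]_M + 2·[ζ_2]_M − 2·[S]_M + 4·[ν]_M = −3·(0) + 2·(1) − 2·(1) + 4·(0) = 0
  L: −3·[A]_L + 2·[ζ_2]_L − 2·[S]_L + 4·[ν]_L = −3·(2) + 2·(1) − 2·(2) + 4·(2) = 0
  T: −3·[A]_T + 2·[ζ_2]_T − 2·[S]_T + 4·[ν]_T = −3·(0) + 2·(0) − 2·(-2) + 4·(-1) = 0
  Θ: −3·[A]_Θ + 2·[ζ_2]_Θ − 2·[S]_Θ + 4·[ν]_Θ = −3·(0) + 2·(-1) − 2·(-1) + 4·(0) = 0
All base exponents vanish — dimensionless.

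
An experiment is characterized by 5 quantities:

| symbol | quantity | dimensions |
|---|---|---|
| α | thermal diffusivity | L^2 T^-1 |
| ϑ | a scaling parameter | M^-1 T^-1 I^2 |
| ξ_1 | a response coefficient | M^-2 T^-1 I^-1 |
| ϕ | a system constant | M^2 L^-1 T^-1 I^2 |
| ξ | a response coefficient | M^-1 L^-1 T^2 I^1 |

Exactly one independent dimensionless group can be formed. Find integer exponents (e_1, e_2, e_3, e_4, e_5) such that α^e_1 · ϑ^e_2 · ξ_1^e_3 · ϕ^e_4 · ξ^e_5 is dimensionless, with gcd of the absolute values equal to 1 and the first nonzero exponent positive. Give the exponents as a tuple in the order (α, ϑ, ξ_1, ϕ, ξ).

(1, -1, 1, 1, 1)

M: e_1·(0) + e_2·(-1) + e_3·(-2) + e_4·(2) + e_5·(-1) = 0
L: e_1·(2) + e_2·(0) + e_3·(0) + e_4·(-1) + e_5·(-1) = 0
T: e_1·(-1) + e_2·(-1) + e_3·(-1) + e_4·(-1) + e_5·(2) = 0
I: e_1·(0) + e_2·(2) + e_3·(-1) + e_4·(2) + e_5·(1) = 0
Solving this homogeneous linear system for the smallest-integer solution (first nonzero entry positive) gives (1, -1, 1, 1, 1).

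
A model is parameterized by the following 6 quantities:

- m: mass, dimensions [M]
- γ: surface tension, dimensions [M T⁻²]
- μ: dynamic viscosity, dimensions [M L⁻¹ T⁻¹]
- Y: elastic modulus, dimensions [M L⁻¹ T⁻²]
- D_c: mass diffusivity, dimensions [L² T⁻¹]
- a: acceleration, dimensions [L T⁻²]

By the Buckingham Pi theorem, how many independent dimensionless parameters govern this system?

3

There are 6 variables and 3 base dimensions (M, L, T).
The dimension matrix has rank 3.
Independent dimensionless groups: 6 − 3 = 3.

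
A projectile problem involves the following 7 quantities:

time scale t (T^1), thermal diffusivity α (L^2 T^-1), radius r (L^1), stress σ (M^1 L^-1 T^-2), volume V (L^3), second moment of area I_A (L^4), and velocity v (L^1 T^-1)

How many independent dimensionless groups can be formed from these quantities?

4

There are 7 variables and 3 base dimensions (M, L, T).
The dimension matrix has rank 3.
Independent dimensionless groups: 7 − 3 = 4.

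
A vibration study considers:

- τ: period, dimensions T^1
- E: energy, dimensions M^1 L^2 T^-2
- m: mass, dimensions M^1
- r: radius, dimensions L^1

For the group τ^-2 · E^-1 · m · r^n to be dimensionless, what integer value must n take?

2

Balance the L exponent: (1)·n from r, plus −2·(0) − (2) + (0) = -2 from the rest, must sum to zero.
n − 2 = 0, so n = 2.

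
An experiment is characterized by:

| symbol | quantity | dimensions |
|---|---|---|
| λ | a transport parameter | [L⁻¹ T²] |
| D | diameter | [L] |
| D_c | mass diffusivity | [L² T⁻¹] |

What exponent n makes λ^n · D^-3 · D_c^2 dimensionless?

1

Balance the L exponent: (-1)·n from λ, plus −3·(1) + 2·(2) = 1 from the rest, must sum to zero.
−n + 1 = 0, so n = 1.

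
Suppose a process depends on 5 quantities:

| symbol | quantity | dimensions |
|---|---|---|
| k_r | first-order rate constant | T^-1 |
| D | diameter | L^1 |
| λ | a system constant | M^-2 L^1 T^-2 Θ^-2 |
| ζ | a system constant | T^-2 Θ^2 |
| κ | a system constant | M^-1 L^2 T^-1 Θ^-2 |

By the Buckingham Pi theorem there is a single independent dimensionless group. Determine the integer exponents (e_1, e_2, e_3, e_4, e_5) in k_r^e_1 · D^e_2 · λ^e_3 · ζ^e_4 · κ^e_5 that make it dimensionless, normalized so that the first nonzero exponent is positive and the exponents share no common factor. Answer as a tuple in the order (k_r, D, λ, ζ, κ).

M: e_1·(0) + e_2·(0) + e_3·(-2) + e_4·(0) + e_5·(-1) = 0
L: e_1·(0) + e_2·(1) + e_3·(1) + e_4·(0) + e_5·(2) = 0
T: e_1·(-1) + e_2·(0) + e_3·(-2) + e_4·(-2) + e_5·(-1) = 0
Θ: e_1·(0) + e_2·(0) + e_3·(-2) + e_4·(2) + e_5·(-2) = 0
Solving this homogeneous linear system for the smallest-integer solution (first nonzero entry positive) gives (2, 3, 1, -1, -2).

(2, 3, 1, -1, -2)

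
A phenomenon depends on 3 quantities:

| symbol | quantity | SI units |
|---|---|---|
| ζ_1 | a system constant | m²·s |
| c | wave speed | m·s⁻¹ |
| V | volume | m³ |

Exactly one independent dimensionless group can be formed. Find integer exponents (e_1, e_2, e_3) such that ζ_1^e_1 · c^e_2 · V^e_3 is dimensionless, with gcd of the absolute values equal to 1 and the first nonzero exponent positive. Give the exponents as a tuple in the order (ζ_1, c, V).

(1, 1, -1)

L: e_1·(2) + e_2·(1) + e_3·(3) = 0
T: e_1·(1) + e_2·(-1) + e_3·(0) = 0
Solving this homogeneous linear system for the smallest-integer solution (first nonzero entry positive) gives (1, 1, -1).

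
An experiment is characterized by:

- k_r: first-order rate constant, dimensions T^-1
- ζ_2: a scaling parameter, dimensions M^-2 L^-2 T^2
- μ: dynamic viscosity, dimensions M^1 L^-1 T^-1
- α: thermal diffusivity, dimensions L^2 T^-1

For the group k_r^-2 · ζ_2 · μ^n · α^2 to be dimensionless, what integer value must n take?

Balance the M exponent: (1)·n from μ, plus −2·(0) + (-2) + 2·(0) = -2 from the rest, must sum to zero.
n − 2 = 0, so n = 2.

2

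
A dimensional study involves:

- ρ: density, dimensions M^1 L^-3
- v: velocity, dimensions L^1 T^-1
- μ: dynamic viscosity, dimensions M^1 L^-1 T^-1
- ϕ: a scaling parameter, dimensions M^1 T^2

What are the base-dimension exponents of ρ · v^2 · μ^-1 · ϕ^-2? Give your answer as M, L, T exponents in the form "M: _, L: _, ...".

Collect each base-dimension exponent across the product:
  M: (1) + 2·(0) − (1) − 2·(1) = -2
  L: (-3) + 2·(1) − (-1) − 2·(0) = 0
  T: (0) + 2·(-1) − (-1) − 2·(2) = -5
So the dimensions are [M⁻² T⁻⁵].

M: -2, L: 0, T: -5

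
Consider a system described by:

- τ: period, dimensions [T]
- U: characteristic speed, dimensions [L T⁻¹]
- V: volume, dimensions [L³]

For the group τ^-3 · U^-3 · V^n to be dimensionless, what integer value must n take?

1

Balance the L exponent: (3)·n from V, plus −3·(0) − 3·(1) = -3 from the rest, must sum to zero.
3n − 3 = 0, so n = 1.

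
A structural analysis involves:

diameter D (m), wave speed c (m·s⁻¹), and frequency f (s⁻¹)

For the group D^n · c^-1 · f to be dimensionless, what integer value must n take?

Balance the L exponent: (1)·n from D, plus −(1) + (0) = -1 from the rest, must sum to zero.
n − 1 = 0, so n = 1.

1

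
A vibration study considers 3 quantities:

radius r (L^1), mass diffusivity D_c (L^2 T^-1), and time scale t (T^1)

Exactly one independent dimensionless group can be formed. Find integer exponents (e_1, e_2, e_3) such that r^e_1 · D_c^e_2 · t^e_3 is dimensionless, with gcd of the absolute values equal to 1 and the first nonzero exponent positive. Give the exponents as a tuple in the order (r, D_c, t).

L: e_1·(1) + e_2·(2) + e_3·(0) = 0
T: e_1·(0) + e_2·(-1) + e_3·(1) = 0
Solving this homogeneous linear system for the smallest-integer solution (first nonzero entry positive) gives (2, -1, -1).

(2, -1, -1)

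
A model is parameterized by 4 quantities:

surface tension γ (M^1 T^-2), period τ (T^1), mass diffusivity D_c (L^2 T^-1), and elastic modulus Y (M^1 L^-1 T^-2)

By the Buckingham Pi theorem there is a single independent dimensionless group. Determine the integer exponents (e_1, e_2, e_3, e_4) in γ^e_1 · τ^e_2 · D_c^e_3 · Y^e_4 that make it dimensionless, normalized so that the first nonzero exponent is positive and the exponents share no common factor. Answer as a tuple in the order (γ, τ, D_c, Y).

(2, -1, -1, -2)

M: e_1·(1) + e_2·(0) + e_3·(0) + e_4·(1) = 0
L: e_1·(0) + e_2·(0) + e_3·(2) + e_4·(-1) = 0
T: e_1·(-2) + e_2·(1) + e_3·(-1) + e_4·(-2) = 0
Solving this homogeneous linear system for the smallest-integer solution (first nonzero entry positive) gives (2, -1, -1, -2).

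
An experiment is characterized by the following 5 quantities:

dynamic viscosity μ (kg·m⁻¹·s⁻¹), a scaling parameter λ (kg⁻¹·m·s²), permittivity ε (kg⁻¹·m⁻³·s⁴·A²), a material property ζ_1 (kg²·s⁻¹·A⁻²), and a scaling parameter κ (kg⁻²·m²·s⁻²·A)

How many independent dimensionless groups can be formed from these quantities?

1

There are 5 variables and 4 base dimensions (M, L, T, I).
The dimension matrix has rank 4.
Independent dimensionless groups: 5 − 4 = 1.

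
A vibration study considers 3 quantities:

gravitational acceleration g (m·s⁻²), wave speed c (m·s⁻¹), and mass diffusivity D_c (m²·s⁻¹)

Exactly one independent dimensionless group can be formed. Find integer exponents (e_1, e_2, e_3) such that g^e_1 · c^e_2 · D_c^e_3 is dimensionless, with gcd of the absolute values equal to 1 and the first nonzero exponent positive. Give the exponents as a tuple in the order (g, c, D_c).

L: e_1·(1) + e_2·(1) + e_3·(2) = 0
T: e_1·(-2) + e_2·(-1) + e_3·(-1) = 0
Solving this homogeneous linear system for the smallest-integer solution (first nonzero entry positive) gives (1, -3, 1).

(1, -3, 1)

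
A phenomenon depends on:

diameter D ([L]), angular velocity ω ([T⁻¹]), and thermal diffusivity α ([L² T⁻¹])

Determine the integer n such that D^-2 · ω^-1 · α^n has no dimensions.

1

Balance the L exponent: (2)·n from α, plus −2·(1) − (0) = -2 from the rest, must sum to zero.
2n − 2 = 0, so n = 1.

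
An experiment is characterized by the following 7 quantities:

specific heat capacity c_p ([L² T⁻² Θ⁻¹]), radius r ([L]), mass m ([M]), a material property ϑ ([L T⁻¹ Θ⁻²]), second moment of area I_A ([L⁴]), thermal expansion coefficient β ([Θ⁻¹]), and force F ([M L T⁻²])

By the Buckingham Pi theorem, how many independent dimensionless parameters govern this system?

3

There are 7 variables and 4 base dimensions (M, L, T, Θ).
The dimension matrix has rank 4.
Independent dimensionless groups: 7 − 4 = 3.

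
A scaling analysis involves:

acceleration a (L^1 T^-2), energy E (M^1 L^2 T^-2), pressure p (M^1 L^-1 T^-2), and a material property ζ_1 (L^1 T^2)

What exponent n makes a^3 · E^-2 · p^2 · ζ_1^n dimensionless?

3

Balance the L exponent: (1)·n from ζ_1, plus 3·(1) − 2·(2) + 2·(-1) = -3 from the rest, must sum to zero.
n − 3 = 0, so n = 3.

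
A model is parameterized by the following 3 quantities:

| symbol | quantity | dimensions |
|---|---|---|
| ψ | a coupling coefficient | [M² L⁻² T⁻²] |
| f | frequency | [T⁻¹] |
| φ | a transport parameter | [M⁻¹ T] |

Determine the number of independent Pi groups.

There are 3 variables and 3 base dimensions (M, L, T).
The dimension matrix has rank 3.
Independent dimensionless groups: 3 − 3 = 0.

0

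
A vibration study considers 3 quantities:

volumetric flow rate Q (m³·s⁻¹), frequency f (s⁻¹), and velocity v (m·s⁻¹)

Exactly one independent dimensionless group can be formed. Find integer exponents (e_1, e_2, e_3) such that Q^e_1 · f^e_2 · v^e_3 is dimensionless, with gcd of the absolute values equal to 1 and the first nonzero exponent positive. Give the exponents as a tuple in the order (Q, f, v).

(1, 2, -3)

L: e_1·(3) + e_2·(0) + e_3·(1) = 0
T: e_1·(-1) + e_2·(-1) + e_3·(-1) = 0
Solving this homogeneous linear system for the smallest-integer solution (first nonzero entry positive) gives (1, 2, -3).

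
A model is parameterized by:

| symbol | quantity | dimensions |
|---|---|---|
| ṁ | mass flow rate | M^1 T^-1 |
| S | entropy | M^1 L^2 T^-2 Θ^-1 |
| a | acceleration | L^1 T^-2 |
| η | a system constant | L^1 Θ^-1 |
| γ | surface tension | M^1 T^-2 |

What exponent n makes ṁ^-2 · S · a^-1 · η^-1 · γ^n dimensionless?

1

Balance the M exponent: (1)·n from γ, plus −2·(1) + (1) − (0) − (0) = -1 from the rest, must sum to zero.
n − 1 = 0, so n = 1.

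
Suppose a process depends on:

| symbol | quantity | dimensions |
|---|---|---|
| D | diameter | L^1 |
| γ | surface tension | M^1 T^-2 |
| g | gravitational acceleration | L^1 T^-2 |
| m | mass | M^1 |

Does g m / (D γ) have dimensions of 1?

Sum the exponent of each base dimension across the product:
  M: −[D]_M − [γ]_M + [g]_M + [m]_M = −(0) − (1) + (0) + (1) = 0
  L: −[D]_L − [γ]_L + [g]_L + [m]_L = −(1) − (0) + (1) + (0) = 0
  T: −[D]_T − [γ]_T + [g]_T + [m]_T = −(0) − (-2) + (-2) + (0) = 0
All base exponents vanish — dimensionless.

yes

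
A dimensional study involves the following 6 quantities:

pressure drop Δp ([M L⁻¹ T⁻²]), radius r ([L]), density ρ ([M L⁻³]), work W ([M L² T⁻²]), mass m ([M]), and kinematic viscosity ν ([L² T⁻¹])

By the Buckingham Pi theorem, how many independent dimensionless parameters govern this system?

There are 6 variables and 3 base dimensions (M, L, T).
The dimension matrix has rank 3.
Independent dimensionless groups: 6 − 3 = 3.

3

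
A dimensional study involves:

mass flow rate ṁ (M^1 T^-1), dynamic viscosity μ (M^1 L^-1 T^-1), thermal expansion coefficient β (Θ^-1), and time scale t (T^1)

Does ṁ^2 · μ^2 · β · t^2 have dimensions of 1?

Sum the exponent of each base dimension across the product:
  M: 2·[ṁ]_M + 2·[μ]_M + [β]_M + 2·[t]_M = 2·(1) + 2·(1) + (0) + 2·(0) = 4
  L: 2·[ṁ]_L + 2·[μ]_L + [β]_L + 2·[t]_L = 2·(0) + 2·(-1) + (0) + 2·(0) = -2
  T: 2·[ṁ]_T + 2·[μ]_T + [β]_T + 2·[t]_T = 2·(-1) + 2·(-1) + (0) + 2·(1) = -2
  Θ: 2·[ṁ]_Θ + 2·[μ]_Θ + [β]_Θ + 2·[t]_Θ = 2·(0) + 2·(0) + (-1) + 2·(0) = -1
Net dimensions [M⁴ L⁻² T⁻² Θ⁻¹] ≠ [1] — not dimensionless.

no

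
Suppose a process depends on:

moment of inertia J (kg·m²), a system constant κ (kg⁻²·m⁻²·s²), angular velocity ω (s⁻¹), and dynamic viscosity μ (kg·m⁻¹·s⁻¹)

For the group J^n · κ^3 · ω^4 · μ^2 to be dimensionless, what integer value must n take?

Balance the M exponent: (1)·n from J, plus 3·(-2) + 4·(0) + 2·(1) = -4 from the rest, must sum to zero.
n − 4 = 0, so n = 4.

4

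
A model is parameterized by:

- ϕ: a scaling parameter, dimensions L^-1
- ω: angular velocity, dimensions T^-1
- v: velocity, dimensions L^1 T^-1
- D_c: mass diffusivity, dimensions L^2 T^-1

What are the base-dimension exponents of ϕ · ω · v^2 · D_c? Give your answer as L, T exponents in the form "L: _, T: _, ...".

Collect each base-dimension exponent across the product:
  L: (-1) + (0) + 2·(1) + (2) = 3
  T: (0) + (-1) + 2·(-1) + (-1) = -4
So the dimensions are [L³ T⁻⁴].

L: 3, T: -4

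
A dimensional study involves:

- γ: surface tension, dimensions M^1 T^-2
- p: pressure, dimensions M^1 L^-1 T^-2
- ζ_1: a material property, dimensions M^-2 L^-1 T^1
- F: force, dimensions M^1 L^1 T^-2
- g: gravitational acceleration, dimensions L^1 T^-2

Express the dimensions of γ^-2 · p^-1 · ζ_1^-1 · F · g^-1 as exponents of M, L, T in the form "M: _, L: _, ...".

M: 0, L: 2, T: 5

Collect each base-dimension exponent across the product:
  M: −2·(1) − (1) − (-2) + (1) − (0) = 0
  L: −2·(0) − (-1) − (-1) + (1) − (1) = 2
  T: −2·(-2) − (-2) − (1) + (-2) − (-2) = 5
So the dimensions are [L² T⁵].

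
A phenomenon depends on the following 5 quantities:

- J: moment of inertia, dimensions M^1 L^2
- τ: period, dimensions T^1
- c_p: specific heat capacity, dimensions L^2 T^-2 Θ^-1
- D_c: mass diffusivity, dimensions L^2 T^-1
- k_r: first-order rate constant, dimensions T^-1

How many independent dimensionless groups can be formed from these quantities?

1

There are 5 variables and 4 base dimensions (M, L, T, Θ).
The dimension matrix has rank 4.
Independent dimensionless groups: 5 − 4 = 1.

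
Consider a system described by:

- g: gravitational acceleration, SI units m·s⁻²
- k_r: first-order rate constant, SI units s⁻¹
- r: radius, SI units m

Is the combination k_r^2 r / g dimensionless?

Sum the exponent of each base dimension across the product:
  M: −[g]_M + 2·[k_r]_M + [r]_M = −(0) + 2·(0) + (0) = 0
  L: −[g]_L + 2·[k_r]_L + [r]_L = −(1) + 2·(0) + (1) = 0
  T: −[g]_T + 2·[k_r]_T + [r]_T = −(-2) + 2·(-1) + (0) = 0
All base exponents vanish — dimensionless.

yes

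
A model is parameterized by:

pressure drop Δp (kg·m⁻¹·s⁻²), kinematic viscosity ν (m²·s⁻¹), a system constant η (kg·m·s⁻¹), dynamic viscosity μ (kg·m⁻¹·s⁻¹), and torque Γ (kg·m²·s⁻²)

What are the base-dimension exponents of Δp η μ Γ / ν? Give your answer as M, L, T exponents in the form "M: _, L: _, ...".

M: 4, L: -1, T: -5

Collect each base-dimension exponent across the product:
  M: (1) − (0) + (1) + (1) + (1) = 4
  L: (-1) − (2) + (1) + (-1) + (2) = -1
  T: (-2) − (-1) + (-1) + (-1) + (-2) = -5
So the dimensions are [M⁴ L⁻¹ T⁻⁵].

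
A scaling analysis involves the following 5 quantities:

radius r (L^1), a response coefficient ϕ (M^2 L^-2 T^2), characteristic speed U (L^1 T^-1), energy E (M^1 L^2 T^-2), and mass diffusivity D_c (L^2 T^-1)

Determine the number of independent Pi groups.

There are 5 variables and 3 base dimensions (M, L, T).
The dimension matrix has rank 3.
Independent dimensionless groups: 5 − 3 = 2.

2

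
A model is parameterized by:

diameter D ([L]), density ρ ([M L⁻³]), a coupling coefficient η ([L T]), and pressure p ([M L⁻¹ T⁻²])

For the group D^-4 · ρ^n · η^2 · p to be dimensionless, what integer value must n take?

-1

Balance the M exponent: (1)·n from ρ, plus −4·(0) + 2·(0) + (1) = 1 from the rest, must sum to zero.
n + 1 = 0, so n = -1.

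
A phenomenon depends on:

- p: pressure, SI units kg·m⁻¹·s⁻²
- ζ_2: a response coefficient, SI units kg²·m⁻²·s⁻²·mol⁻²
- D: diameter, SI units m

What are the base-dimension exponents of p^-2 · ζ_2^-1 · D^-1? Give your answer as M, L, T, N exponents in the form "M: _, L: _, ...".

Collect each base-dimension exponent across the product:
  M: −2·(1) − (2) − (0) = -4
  L: −2·(-1) − (-2) − (1) = 3
  T: −2·(-2) − (-2) − (0) = 6
  N: −2·(0) − (-2) − (0) = 2
So the dimensions are [M⁻⁴ L³ T⁶ N²].

M: -4, L: 3, T: 6, N: 2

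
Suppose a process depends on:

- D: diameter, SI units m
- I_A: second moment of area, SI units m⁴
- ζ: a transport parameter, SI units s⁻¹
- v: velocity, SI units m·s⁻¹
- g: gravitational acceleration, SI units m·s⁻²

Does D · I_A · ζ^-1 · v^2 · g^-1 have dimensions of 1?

no

Sum the exponent of each base dimension across the product:
  L: [D]_L + [I_A]_L − [ζ]_L + 2·[v]_L − [g]_L = (1) + (4) − (0) + 2·(1) − (1) = 6
  T: [D]_T + [I_A]_T − [ζ]_T + 2·[v]_T − [g]_T = (0) + (0) − (-1) + 2·(-1) − (-2) = 1
Net dimensions [L⁶ T] ≠ [1] — not dimensionless.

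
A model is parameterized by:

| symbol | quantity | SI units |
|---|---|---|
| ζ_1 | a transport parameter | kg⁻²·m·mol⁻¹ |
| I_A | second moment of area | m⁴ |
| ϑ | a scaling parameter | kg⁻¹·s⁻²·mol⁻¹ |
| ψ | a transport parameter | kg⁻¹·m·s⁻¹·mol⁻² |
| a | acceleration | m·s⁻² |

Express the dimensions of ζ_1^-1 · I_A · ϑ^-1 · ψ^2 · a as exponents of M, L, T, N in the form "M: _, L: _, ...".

M: 1, L: 6, T: -2, N: -2

Collect each base-dimension exponent across the product:
  M: −(-2) + (0) − (-1) + 2·(-1) + (0) = 1
  L: −(1) + (4) − (0) + 2·(1) + (1) = 6
  T: −(0) + (0) − (-2) + 2·(-1) + (-2) = -2
  N: −(-1) + (0) − (-1) + 2·(-2) + (0) = -2
So the dimensions are [M L⁶ T⁻² N⁻²].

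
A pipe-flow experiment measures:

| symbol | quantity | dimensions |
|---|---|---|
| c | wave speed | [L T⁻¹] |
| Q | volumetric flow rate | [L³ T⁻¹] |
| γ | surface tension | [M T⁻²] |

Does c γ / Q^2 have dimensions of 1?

Sum the exponent of each base dimension across the product:
  M: [c]_M − 2·[Q]_M + [γ]_M = (0) − 2·(0) + (1) = 1
  L: [c]_L − 2·[Q]_L + [γ]_L = (1) − 2·(3) + (0) = -5
  T: [c]_T − 2·[Q]_T + [γ]_T = (-1) − 2·(-1) + (-2) = -1
Net dimensions [M L⁻⁵ T⁻¹] ≠ [1] — not dimensionless.

no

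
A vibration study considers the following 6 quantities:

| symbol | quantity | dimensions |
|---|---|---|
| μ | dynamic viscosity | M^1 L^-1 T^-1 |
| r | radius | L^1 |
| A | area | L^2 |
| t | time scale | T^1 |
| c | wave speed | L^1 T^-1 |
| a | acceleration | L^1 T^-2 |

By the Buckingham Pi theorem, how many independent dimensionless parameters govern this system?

There are 6 variables and 3 base dimensions (M, L, T).
The dimension matrix has rank 3.
Independent dimensionless groups: 6 − 3 = 3.

3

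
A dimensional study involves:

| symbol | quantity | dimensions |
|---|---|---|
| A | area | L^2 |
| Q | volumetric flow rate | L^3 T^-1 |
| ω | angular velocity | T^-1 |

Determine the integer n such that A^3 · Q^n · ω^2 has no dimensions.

Balance the L exponent: (3)·n from Q, plus 3·(2) + 2·(0) = 6 from the rest, must sum to zero.
3n + 6 = 0, so n = -2.

-2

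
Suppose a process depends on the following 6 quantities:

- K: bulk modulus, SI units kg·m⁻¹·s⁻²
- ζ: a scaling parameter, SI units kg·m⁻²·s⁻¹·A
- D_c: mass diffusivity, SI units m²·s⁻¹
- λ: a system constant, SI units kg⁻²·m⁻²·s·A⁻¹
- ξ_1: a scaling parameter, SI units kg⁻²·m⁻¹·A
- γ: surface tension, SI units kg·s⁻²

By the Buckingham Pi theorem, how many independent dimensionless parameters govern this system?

There are 6 variables and 4 base dimensions (M, L, T, I).
The dimension matrix has rank 4.
Independent dimensionless groups: 6 − 4 = 2.

2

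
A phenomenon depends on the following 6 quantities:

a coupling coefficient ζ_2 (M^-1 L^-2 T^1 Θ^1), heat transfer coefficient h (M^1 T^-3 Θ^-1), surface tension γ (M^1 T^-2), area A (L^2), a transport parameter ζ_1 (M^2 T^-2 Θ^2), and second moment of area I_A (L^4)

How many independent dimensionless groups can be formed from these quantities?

2

There are 6 variables and 4 base dimensions (M, L, T, Θ).
The dimension matrix has rank 4.
Independent dimensionless groups: 6 − 4 = 2.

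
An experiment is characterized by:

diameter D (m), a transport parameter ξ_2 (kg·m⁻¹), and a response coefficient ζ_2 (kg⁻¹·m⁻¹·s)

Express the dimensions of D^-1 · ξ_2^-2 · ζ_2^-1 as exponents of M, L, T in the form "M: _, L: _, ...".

M: -1, L: 2, T: -1

Collect each base-dimension exponent across the product:
  M: −(0) − 2·(1) − (-1) = -1
  L: −(1) − 2·(-1) − (-1) = 2
  T: −(0) − 2·(0) − (1) = -1
So the dimensions are [M⁻¹ L² T⁻¹].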